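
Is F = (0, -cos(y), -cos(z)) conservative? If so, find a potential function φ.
Yes, F is conservative. φ = -sin(y) - sin(z)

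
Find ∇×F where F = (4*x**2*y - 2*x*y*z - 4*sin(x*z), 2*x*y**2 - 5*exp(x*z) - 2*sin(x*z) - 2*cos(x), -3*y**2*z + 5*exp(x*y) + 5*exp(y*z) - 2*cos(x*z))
(5*x*exp(x*y) + 5*x*exp(x*z) + 2*x*cos(x*z) - 6*y*z + 5*z*exp(y*z), -2*x*y - 4*x*cos(x*z) - 5*y*exp(x*y) - 2*z*sin(x*z), -4*x**2 + 2*x*z + 2*y**2 - 5*z*exp(x*z) - 2*z*cos(x*z) + 2*sin(x))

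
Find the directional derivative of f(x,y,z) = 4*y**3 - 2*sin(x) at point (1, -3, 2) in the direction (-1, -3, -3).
2*sqrt(19)*(-162 + cos(1))/19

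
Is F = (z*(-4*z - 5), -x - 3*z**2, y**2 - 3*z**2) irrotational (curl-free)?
No, ∇×F = (2*y + 6*z, -8*z - 5, -1)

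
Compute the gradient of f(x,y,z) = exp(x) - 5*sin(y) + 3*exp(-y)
(exp(x), -5*cos(y) - 3*exp(-y), 0)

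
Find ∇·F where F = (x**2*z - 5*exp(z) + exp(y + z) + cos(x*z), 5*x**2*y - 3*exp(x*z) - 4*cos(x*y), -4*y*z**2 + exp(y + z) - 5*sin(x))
5*x**2 + 2*x*z + 4*x*sin(x*y) - 8*y*z - z*sin(x*z) + exp(y + z)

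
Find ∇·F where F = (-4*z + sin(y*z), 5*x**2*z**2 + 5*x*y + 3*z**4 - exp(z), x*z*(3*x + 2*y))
x*(3*x + 2*y + 5)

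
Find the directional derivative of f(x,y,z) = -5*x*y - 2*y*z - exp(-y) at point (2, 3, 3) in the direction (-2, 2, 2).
sqrt(3)*(1 - 7*exp(3))*exp(-3)/3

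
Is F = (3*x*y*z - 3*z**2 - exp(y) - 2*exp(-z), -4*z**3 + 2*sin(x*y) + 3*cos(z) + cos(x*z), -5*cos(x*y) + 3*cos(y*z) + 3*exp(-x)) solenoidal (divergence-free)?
No, ∇·F = 2*x*cos(x*y) + 3*y*z - 3*y*sin(y*z)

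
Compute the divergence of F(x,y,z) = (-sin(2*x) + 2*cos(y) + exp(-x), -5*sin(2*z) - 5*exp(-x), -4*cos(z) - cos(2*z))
4*sin(z) + 2*sin(2*z) - 2*cos(2*x) - exp(-x)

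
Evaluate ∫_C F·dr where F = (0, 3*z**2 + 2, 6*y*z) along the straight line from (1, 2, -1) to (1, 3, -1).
5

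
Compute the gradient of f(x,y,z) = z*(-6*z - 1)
(0, 0, -12*z - 1)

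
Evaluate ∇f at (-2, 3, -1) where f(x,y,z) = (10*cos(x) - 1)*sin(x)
(10*cos(4) - cos(2), 0, 0)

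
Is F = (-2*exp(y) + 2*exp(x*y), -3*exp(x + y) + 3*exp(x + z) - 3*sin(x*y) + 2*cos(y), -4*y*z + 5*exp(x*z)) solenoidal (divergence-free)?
No, ∇·F = 5*x*exp(x*z) - 3*x*cos(x*y) + 2*y*exp(x*y) - 4*y - 3*exp(x + y) - 2*sin(y)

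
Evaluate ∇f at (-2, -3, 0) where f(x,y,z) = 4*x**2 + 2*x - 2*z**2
(-14, 0, 0)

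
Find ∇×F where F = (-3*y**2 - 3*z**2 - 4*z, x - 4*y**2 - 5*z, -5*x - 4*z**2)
(5, 1 - 6*z, 6*y + 1)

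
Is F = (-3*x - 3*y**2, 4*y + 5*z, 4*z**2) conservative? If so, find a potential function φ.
No, ∇×F = (-5, 0, 6*y) ≠ 0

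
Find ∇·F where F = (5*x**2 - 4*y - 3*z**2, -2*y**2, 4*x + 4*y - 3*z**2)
10*x - 4*y - 6*z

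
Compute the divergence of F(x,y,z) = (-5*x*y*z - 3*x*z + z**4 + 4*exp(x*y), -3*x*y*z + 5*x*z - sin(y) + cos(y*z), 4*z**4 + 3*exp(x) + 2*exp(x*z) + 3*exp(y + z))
-3*x*z + 2*x*exp(x*z) - 5*y*z + 4*y*exp(x*y) + 16*z**3 - z*sin(y*z) - 3*z + 3*exp(y + z) - cos(y)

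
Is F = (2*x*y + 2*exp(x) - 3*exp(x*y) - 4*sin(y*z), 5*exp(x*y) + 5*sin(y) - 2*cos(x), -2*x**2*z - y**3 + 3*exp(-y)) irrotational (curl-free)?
No, ∇×F = (-3*y**2 - 3*exp(-y), 4*x*z - 4*y*cos(y*z), 3*x*exp(x*y) - 2*x + 5*y*exp(x*y) + 4*z*cos(y*z) + 2*sin(x))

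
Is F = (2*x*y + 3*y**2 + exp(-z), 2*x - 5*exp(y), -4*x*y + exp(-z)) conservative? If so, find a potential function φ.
No, ∇×F = (-4*x, 4*y - exp(-z), -2*x - 6*y + 2) ≠ 0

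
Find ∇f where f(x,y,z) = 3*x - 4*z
(3, 0, -4)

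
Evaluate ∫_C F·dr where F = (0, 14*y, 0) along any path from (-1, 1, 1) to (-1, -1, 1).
0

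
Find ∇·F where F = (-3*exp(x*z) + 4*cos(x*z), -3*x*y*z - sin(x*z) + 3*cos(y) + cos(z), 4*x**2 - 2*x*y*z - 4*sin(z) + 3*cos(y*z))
-2*x*y - 3*x*z - 3*y*sin(y*z) - 3*z*exp(x*z) - 4*z*sin(x*z) - 3*sin(y) - 4*cos(z)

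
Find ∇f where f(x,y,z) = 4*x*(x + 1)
(8*x + 4, 0, 0)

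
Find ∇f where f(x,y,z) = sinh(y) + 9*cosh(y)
(0, 9*sinh(y) + cosh(y), 0)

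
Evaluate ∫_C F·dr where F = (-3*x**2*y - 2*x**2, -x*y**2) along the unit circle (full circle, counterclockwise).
pi/2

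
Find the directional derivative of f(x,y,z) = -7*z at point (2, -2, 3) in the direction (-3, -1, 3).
-21*sqrt(19)/19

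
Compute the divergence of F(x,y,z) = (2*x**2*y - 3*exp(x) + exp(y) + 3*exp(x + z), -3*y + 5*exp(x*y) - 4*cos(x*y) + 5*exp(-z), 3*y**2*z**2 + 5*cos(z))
4*x*y + 5*x*exp(x*y) + 4*x*sin(x*y) + 6*y**2*z - 3*exp(x) + 3*exp(x + z) - 5*sin(z) - 3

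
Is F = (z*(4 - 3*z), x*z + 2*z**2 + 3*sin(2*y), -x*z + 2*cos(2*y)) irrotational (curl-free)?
No, ∇×F = (-x - 4*z - 4*sin(2*y), 4 - 5*z, z)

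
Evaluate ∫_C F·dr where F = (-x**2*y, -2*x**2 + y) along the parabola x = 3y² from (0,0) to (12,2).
-38522/35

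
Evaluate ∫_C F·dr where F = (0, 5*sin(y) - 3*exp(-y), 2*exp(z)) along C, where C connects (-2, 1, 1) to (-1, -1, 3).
(-3 + exp(2) + 2*exp(4))*exp(-1)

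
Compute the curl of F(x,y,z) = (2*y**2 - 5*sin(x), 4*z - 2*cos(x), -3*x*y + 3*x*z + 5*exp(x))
(-3*x - 4, 3*y - 3*z - 5*exp(x), -4*y + 2*sin(x))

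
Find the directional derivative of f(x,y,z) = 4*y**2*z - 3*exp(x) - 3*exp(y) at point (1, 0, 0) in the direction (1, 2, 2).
-E - 2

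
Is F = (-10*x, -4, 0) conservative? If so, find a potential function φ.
Yes, F is conservative. φ = -5*x**2 - 4*y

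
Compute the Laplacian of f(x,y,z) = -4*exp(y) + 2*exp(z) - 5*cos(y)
-4*exp(y) + 2*exp(z) + 5*cos(y)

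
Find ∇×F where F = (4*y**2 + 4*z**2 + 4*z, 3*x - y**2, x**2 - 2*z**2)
(0, -2*x + 8*z + 4, 3 - 8*y)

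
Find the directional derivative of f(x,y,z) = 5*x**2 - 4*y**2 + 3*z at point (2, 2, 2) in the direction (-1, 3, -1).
-71*sqrt(11)/11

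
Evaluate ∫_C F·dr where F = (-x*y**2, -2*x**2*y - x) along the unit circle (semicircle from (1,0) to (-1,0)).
-pi/2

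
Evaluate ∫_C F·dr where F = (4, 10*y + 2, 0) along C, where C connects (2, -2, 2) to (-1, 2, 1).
-4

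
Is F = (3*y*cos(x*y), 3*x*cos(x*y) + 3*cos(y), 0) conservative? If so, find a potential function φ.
Yes, F is conservative. φ = 3*sin(y) + 3*sin(x*y)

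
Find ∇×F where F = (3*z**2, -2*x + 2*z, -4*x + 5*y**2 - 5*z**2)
(10*y - 2, 6*z + 4, -2)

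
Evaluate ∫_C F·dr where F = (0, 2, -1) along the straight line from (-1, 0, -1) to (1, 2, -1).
4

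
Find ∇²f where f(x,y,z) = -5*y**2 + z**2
-8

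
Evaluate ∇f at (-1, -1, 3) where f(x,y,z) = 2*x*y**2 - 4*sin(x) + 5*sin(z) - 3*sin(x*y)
(2 - cos(1), 3*cos(1) + 4, 5*cos(3))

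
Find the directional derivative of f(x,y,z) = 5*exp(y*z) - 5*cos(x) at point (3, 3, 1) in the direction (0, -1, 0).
-5*exp(3)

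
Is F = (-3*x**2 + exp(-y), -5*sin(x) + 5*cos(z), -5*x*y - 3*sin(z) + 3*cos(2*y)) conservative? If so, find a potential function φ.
No, ∇×F = (-5*x - 6*sin(2*y) + 5*sin(z), 5*y, -5*cos(x) + exp(-y)) ≠ 0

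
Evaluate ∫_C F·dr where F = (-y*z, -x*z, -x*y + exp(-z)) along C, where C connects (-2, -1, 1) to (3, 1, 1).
-1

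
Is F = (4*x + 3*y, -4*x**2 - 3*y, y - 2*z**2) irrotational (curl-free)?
No, ∇×F = (1, 0, -8*x - 3)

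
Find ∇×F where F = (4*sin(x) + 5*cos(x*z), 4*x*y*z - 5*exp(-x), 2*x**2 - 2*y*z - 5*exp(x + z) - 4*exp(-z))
(-4*x*y - 2*z, -5*x*sin(x*z) - 4*x + 5*exp(x + z), 4*y*z + 5*exp(-x))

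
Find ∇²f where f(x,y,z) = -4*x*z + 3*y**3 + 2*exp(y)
18*y + 2*exp(y)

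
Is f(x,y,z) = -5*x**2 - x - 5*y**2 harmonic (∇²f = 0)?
No, ∇²f = -20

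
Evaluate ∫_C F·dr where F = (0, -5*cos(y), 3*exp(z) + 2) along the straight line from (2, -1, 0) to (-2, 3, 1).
-5*sin(1) - 1 - 5*sin(3) + 3*E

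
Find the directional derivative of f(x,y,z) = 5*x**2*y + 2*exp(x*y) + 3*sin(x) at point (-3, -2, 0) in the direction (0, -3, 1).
9*sqrt(10)*(-15 + 2*exp(6))/10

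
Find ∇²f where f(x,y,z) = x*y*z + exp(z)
exp(z)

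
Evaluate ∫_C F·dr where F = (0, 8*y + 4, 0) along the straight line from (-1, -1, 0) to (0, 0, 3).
0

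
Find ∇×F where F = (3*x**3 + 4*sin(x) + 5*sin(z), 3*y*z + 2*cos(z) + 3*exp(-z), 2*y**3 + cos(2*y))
(6*y**2 - 3*y - 2*sin(2*y) + 2*sin(z) + 3*exp(-z), 5*cos(z), 0)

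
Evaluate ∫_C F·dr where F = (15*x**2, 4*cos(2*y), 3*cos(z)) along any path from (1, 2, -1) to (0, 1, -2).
-5 - sin(2) - 2*sin(4) + 3*sin(1)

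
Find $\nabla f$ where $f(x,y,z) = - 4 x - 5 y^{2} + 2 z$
(-4, -10*y, 2)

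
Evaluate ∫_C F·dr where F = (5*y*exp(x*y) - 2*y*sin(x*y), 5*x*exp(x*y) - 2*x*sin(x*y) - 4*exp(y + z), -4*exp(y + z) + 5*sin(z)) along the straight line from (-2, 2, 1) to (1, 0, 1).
-4*E - 5*exp(-4) - 2*cos(4) + 7 + 4*exp(3)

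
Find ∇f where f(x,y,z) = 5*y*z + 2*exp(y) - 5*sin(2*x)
(-10*cos(2*x), 5*z + 2*exp(y), 5*y)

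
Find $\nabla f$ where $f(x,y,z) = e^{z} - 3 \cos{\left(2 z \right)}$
(0, 0, exp(z) + 6*sin(2*z))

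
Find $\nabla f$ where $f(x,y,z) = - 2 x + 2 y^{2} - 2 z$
(-2, 4*y, -2)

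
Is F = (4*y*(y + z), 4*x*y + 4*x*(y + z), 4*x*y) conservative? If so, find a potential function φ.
Yes, F is conservative. φ = 4*x*y*(y + z)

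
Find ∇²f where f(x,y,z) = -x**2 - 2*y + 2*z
-2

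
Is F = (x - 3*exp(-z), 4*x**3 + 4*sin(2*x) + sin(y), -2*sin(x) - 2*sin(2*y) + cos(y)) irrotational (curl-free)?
No, ∇×F = (-sin(y) - 4*cos(2*y), 2*cos(x) + 3*exp(-z), 12*x**2 + 8*cos(2*x))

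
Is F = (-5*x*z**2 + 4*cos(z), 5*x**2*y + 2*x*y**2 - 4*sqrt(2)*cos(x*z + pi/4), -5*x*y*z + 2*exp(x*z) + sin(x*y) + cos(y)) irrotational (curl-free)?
No, ∇×F = (-5*x*z - 4*sqrt(2)*x*sin(x*z + pi/4) + x*cos(x*y) - sin(y), -10*x*z + 5*y*z - y*cos(x*y) - 2*z*exp(x*z) - 4*sin(z), 10*x*y + 2*y**2 + 4*sqrt(2)*z*sin(x*z + pi/4))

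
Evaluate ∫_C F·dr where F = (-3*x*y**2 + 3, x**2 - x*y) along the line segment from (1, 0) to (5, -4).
-944/3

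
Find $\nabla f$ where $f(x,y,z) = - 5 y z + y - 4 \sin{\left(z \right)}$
(0, 1 - 5*z, -5*y - 4*cos(z))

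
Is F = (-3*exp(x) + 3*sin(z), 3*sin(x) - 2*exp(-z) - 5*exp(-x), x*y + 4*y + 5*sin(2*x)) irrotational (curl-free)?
No, ∇×F = (x + 4 - 2*exp(-z), -y - 10*cos(2*x) + 3*cos(z), 3*cos(x) + 5*exp(-x))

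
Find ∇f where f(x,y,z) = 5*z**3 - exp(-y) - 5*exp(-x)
(5*exp(-x), exp(-y), 15*z**2)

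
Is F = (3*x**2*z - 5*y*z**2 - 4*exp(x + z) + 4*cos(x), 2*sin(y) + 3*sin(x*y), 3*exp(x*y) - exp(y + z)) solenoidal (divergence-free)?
No, ∇·F = 6*x*z + 3*x*cos(x*y) - 4*exp(x + z) - exp(y + z) - 4*sin(x) + 2*cos(y)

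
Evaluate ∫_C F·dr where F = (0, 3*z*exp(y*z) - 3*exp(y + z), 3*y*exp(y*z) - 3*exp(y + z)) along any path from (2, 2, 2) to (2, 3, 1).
3*(1 - E)*exp(3)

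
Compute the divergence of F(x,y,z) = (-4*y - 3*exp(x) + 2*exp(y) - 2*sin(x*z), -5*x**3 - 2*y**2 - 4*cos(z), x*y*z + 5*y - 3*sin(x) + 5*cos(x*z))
x*y - 5*x*sin(x*z) - 4*y - 2*z*cos(x*z) - 3*exp(x)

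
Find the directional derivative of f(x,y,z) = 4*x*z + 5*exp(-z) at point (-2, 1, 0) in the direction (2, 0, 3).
-3*sqrt(13)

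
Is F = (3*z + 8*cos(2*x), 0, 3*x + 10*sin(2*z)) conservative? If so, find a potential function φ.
Yes, F is conservative. φ = 3*x*z + 4*sin(2*x) - 5*cos(2*z)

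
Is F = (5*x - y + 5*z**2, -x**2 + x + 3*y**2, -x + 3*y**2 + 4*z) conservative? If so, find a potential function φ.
No, ∇×F = (6*y, 10*z + 1, 2 - 2*x) ≠ 0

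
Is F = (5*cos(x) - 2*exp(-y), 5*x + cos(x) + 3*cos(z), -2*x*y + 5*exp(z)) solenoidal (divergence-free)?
No, ∇·F = 5*exp(z) - 5*sin(x)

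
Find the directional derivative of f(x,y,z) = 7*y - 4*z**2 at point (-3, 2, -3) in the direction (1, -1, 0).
-7*sqrt(2)/2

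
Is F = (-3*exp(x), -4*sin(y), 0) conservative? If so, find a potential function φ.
Yes, F is conservative. φ = -3*exp(x) + 4*cos(y)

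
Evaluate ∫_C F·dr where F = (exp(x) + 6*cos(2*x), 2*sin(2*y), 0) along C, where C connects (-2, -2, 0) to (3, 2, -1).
3*sin(4) + 3*sin(6) - exp(-2) + exp(3)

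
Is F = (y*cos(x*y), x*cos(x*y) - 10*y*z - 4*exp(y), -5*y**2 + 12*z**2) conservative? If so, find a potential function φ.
Yes, F is conservative. φ = -5*y**2*z + 4*z**3 - 4*exp(y) + sin(x*y)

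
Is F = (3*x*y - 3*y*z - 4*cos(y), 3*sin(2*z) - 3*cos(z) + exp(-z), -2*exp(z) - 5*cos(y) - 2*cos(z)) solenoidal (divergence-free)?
No, ∇·F = 3*y - 2*exp(z) + 2*sin(z)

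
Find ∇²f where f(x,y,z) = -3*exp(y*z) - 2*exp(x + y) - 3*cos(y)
-3*y**2*exp(y*z) - 3*z**2*exp(y*z) - 4*exp(x + y) + 3*cos(y)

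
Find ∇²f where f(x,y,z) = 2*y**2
4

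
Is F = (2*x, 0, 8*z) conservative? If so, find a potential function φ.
Yes, F is conservative. φ = x**2 + 4*z**2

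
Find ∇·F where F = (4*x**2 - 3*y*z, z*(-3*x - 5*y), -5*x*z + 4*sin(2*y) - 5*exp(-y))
3*x - 5*z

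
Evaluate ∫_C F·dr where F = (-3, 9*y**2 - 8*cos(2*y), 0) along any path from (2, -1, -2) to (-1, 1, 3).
15 - 8*sin(2)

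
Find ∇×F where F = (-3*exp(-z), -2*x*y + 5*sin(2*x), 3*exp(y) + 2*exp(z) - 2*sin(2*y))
(3*exp(y) - 4*cos(2*y), 3*exp(-z), -2*y + 10*cos(2*x))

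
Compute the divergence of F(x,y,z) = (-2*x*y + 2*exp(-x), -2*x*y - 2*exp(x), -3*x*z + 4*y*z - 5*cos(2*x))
-5*x + 2*y - 2*exp(-x)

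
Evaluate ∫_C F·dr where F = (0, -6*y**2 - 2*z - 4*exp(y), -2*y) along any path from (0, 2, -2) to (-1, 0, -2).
4 + 4*exp(2)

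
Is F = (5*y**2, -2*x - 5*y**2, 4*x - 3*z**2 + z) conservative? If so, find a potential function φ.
No, ∇×F = (0, -4, -10*y - 2) ≠ 0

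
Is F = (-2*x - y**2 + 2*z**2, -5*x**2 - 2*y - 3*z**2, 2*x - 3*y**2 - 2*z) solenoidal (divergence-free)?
No, ∇·F = -6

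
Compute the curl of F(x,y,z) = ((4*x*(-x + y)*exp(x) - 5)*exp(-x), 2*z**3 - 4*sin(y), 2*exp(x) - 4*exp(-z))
(-6*z**2, -2*exp(x), -4*x)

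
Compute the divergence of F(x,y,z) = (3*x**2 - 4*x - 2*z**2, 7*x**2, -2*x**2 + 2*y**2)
6*x - 4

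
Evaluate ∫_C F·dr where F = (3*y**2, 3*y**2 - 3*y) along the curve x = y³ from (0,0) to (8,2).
298/5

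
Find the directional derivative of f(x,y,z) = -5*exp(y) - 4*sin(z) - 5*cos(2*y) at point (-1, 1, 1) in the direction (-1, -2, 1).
sqrt(6)*(-10*sin(2) - 2*cos(1) + 5*E)/3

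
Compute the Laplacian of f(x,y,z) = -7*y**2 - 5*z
-14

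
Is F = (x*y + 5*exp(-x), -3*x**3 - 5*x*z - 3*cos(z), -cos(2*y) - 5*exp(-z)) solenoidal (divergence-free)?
No, ∇·F = y + 5*exp(-z) - 5*exp(-x)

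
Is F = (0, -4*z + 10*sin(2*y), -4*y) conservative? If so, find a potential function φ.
Yes, F is conservative. φ = -4*y*z - 5*cos(2*y)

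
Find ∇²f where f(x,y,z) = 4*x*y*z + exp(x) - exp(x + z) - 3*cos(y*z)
3*y**2*cos(y*z) + 3*z**2*cos(y*z) + exp(x) - 2*exp(x + z)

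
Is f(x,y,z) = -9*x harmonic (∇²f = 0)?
Yes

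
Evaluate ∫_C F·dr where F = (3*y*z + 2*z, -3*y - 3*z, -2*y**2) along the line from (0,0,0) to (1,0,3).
3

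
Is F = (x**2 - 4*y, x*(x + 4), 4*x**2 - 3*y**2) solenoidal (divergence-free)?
No, ∇·F = 2*x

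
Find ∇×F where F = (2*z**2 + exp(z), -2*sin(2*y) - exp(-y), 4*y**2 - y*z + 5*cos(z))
(8*y - z, 4*z + exp(z), 0)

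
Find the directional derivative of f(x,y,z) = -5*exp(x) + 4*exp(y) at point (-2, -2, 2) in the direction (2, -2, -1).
-6*exp(-2)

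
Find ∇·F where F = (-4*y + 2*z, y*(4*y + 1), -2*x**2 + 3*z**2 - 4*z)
8*y + 6*z - 3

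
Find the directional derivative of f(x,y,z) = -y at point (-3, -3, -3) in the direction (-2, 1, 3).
-sqrt(14)/14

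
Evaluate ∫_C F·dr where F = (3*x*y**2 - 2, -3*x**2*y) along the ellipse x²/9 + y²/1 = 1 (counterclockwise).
0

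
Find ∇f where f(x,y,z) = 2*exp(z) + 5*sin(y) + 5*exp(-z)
(0, 5*cos(y), 2*exp(z) - 5*exp(-z))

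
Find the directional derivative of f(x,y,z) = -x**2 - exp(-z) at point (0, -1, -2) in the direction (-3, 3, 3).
sqrt(3)*exp(2)/3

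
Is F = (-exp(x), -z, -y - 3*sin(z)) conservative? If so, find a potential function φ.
Yes, F is conservative. φ = -y*z - exp(x) + 3*cos(z)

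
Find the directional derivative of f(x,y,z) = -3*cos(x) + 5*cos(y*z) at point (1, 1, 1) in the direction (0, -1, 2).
-sqrt(5)*sin(1)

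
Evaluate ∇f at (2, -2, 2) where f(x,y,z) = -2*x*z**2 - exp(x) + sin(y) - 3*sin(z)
(-8 - exp(2), cos(2), -16 - 3*cos(2))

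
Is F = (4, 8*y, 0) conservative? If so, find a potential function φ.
Yes, F is conservative. φ = 4*x + 4*y**2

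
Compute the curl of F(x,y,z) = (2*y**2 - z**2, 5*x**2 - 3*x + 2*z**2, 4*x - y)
(-4*z - 1, -2*z - 4, 10*x - 4*y - 3)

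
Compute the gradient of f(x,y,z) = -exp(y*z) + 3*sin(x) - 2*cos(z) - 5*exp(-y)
(3*cos(x), -z*exp(y*z) + 5*exp(-y), -y*exp(y*z) + 2*sin(z))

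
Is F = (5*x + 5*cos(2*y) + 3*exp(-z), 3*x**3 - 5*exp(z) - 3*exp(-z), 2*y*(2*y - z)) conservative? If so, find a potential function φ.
No, ∇×F = (8*y - 2*z + 5*exp(z) - 3*exp(-z), -3*exp(-z), 9*x**2 + 10*sin(2*y)) ≠ 0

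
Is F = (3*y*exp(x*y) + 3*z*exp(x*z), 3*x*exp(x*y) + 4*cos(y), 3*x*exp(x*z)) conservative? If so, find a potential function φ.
Yes, F is conservative. φ = 3*exp(x*y) + 3*exp(x*z) + 4*sin(y)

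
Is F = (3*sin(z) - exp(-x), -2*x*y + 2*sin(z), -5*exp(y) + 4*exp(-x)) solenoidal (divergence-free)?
No, ∇·F = -2*x + exp(-x)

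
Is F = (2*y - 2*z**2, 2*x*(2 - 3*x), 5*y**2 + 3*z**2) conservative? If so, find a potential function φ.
No, ∇×F = (10*y, -4*z, 2 - 12*x) ≠ 0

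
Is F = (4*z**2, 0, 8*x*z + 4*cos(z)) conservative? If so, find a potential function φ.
Yes, F is conservative. φ = 4*x*z**2 + 4*sin(z)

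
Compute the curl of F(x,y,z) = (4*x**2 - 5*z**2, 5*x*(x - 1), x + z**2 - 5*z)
(0, -10*z - 1, 10*x - 5)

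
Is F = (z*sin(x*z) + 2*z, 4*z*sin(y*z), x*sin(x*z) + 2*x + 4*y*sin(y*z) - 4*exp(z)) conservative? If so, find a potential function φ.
Yes, F is conservative. φ = 2*x*z - 4*exp(z) - cos(x*z) - 4*cos(y*z)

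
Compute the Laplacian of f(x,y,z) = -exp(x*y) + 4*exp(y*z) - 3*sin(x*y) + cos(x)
-x**2*exp(x*y) + 3*x**2*sin(x*y) - y**2*exp(x*y) + 4*y**2*exp(y*z) + 3*y**2*sin(x*y) + 4*z**2*exp(y*z) - cos(x)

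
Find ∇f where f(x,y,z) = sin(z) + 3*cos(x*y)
(-3*y*sin(x*y), -3*x*sin(x*y), cos(z))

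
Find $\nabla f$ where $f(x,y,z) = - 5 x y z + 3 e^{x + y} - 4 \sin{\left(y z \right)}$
(-5*y*z + 3*exp(x + y), -5*x*z - 4*z*cos(y*z) + 3*exp(x + y), -y*(5*x + 4*cos(y*z)))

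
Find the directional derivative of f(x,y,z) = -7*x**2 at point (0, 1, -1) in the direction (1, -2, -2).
0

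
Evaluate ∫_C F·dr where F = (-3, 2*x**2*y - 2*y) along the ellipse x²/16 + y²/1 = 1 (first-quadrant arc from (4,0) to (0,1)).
19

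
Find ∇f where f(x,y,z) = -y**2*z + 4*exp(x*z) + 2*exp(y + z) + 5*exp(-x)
(4*z*exp(x*z) - 5*exp(-x), -2*y*z + 2*exp(y + z), 4*x*exp(x*z) - y**2 + 2*exp(y + z))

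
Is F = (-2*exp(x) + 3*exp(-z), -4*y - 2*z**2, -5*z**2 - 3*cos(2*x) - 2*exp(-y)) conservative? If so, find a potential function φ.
No, ∇×F = (4*z + 2*exp(-y), -6*sin(2*x) - 3*exp(-z), 0) ≠ 0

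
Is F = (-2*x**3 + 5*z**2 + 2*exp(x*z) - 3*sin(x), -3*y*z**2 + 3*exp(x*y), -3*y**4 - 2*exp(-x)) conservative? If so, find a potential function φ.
No, ∇×F = (6*y*(-2*y**2 + z), 2*x*exp(x*z) + 10*z - 2*exp(-x), 3*y*exp(x*y)) ≠ 0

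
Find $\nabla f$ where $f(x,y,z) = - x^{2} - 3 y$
(-2*x, -3, 0)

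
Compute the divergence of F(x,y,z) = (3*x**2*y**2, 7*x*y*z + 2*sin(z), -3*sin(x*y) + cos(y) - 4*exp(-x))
x*(6*y**2 + 7*z)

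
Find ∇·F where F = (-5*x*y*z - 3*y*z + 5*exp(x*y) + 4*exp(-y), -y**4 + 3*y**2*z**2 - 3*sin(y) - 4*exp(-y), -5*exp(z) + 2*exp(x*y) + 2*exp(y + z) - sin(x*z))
-x*cos(x*z) - 4*y**3 + 6*y*z**2 - 5*y*z + 5*y*exp(x*y) - 5*exp(z) + 2*exp(y + z) - 3*cos(y) + 4*exp(-y)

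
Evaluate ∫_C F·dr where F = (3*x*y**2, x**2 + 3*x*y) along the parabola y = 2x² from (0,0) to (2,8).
1488/5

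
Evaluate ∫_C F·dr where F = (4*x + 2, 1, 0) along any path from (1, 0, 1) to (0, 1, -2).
-3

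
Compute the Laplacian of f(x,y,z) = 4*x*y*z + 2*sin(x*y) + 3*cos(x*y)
(-x**2 - y**2)*(2*sin(x*y) + 3*cos(x*y))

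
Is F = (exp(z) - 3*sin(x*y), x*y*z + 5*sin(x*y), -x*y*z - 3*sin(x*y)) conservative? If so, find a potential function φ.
No, ∇×F = (-x*(y + z + 3*cos(x*y)), y*z + 3*y*cos(x*y) + exp(z), 3*x*cos(x*y) + y*z + 5*y*cos(x*y)) ≠ 0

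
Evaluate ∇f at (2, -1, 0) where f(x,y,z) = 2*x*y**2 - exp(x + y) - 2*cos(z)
(2 - E, -8 - E, 0)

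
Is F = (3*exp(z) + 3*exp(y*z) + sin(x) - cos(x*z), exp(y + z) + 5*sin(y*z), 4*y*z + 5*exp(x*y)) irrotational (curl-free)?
No, ∇×F = (5*x*exp(x*y) - 5*y*cos(y*z) + 4*z - exp(y + z), x*sin(x*z) - 5*y*exp(x*y) + 3*y*exp(y*z) + 3*exp(z), -3*z*exp(y*z))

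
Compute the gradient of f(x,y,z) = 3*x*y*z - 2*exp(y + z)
(3*y*z, 3*x*z - 2*exp(y + z), 3*x*y - 2*exp(y + z))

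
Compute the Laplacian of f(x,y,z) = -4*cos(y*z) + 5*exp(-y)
(4*(y**2 + z**2)*exp(y)*cos(y*z) + 5)*exp(-y)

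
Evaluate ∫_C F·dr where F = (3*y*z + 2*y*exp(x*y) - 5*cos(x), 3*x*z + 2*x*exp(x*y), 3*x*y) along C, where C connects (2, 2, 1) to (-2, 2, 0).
-4*sinh(4) - 12 + 10*sin(2)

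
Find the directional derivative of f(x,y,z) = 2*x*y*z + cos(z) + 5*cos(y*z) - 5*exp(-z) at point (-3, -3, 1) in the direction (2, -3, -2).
sqrt(17)*(-30*E - 10 + 2*E*sin(1) + 15*E*sin(3))*exp(-1)/17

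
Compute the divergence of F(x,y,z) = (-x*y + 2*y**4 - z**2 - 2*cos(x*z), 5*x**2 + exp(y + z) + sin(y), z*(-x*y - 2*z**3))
-x*y - y - 8*z**3 + 2*z*sin(x*z) + exp(y + z) + cos(y)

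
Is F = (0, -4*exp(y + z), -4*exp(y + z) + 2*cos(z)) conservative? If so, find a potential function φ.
Yes, F is conservative. φ = -4*exp(y + z) + 2*sin(z)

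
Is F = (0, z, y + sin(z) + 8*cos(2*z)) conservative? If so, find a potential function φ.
Yes, F is conservative. φ = y*z + 4*sin(2*z) - cos(z)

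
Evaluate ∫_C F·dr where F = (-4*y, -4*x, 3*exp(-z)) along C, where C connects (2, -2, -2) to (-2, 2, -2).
0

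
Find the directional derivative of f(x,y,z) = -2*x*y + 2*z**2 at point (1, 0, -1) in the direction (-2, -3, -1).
5*sqrt(14)/7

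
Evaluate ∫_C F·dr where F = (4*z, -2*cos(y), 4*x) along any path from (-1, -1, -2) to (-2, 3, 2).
-24 - 2*sin(1) - 2*sin(3)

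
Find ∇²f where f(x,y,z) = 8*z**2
16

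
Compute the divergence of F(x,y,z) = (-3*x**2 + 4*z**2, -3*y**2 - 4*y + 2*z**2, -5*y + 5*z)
-6*x - 6*y + 1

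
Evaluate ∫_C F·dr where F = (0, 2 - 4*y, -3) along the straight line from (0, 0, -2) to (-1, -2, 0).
-18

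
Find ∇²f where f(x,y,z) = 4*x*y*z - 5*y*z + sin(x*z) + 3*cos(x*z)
(-x**2 - z**2)*(sin(x*z) + 3*cos(x*z))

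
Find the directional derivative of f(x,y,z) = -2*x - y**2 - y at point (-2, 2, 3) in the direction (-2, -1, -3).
9*sqrt(14)/14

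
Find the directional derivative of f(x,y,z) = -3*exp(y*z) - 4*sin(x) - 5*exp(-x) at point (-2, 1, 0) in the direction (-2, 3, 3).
sqrt(22)*(-10*exp(2) - 9 + 8*cos(2))/22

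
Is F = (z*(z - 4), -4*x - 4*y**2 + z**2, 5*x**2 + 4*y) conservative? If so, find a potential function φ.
No, ∇×F = (4 - 2*z, -10*x + 2*z - 4, -4) ≠ 0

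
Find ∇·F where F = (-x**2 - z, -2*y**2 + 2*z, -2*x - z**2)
-2*x - 4*y - 2*z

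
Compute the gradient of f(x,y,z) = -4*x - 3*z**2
(-4, 0, -6*z)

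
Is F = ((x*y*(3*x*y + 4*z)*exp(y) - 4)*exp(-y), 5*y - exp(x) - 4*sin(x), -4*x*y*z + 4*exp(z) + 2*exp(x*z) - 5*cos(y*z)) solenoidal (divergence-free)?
No, ∇·F = 6*x*y**2 - 4*x*y + 2*x*exp(x*z) + 4*y*z + 5*y*sin(y*z) + 4*exp(z) + 5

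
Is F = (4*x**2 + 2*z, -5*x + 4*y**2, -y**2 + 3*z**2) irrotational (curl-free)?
No, ∇×F = (-2*y, 2, -5)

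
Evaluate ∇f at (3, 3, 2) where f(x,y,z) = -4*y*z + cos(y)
(0, -8 - sin(3), -12)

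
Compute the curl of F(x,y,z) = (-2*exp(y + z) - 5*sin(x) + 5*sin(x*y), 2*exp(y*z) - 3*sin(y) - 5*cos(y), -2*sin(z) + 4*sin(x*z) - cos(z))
(-2*y*exp(y*z), -4*z*cos(x*z) - 2*exp(y + z), -5*x*cos(x*y) + 2*exp(y + z))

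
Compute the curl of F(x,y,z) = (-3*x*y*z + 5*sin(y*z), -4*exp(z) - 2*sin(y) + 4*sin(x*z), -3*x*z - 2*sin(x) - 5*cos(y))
(-4*x*cos(x*z) + 4*exp(z) + 5*sin(y), -3*x*y + 5*y*cos(y*z) + 3*z + 2*cos(x), z*(3*x + 4*cos(x*z) - 5*cos(y*z)))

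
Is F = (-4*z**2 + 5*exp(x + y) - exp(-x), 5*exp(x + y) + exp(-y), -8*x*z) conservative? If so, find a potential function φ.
Yes, F is conservative. φ = -4*x*z**2 + 5*exp(x + y) - exp(-y) + exp(-x)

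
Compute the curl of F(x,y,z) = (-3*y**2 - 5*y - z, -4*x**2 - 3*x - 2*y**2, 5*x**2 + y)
(1, -10*x - 1, -8*x + 6*y + 2)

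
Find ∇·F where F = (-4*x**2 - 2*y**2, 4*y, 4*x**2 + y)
4 - 8*x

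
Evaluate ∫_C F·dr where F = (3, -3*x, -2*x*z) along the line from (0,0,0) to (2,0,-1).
14/3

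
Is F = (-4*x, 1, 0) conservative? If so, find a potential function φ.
Yes, F is conservative. φ = -2*x**2 + y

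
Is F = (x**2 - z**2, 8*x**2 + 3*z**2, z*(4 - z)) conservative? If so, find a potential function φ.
No, ∇×F = (-6*z, -2*z, 16*x) ≠ 0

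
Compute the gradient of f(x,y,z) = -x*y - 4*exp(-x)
(-y + 4*exp(-x), -x, 0)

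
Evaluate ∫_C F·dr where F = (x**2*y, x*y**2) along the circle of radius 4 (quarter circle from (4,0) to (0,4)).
0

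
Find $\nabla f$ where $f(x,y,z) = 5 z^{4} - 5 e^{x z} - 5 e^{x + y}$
(-5*z*exp(x*z) - 5*exp(x + y), -5*exp(x + y), -5*x*exp(x*z) + 20*z**3)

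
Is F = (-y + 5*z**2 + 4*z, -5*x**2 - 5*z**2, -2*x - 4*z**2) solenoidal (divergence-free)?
No, ∇·F = -8*z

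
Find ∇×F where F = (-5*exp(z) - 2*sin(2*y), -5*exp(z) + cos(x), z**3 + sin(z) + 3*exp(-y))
(5*exp(z) - 3*exp(-y), -5*exp(z), -sin(x) + 4*cos(2*y))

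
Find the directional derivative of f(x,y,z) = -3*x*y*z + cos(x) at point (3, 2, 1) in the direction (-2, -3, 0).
sqrt(13)*(2*sin(3) + 39)/13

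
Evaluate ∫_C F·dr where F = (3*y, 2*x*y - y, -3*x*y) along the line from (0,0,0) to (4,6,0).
114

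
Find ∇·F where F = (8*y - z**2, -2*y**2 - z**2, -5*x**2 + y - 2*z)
-4*y - 2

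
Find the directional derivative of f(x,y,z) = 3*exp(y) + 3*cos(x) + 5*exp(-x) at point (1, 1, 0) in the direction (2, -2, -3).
-2*sqrt(17)*(5 + 3*E*sin(1) + 3*exp(2))*exp(-1)/17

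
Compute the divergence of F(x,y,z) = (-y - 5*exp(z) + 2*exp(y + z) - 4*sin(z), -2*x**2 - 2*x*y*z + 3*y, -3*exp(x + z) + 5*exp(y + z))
-2*x*z - 3*exp(x + z) + 5*exp(y + z) + 3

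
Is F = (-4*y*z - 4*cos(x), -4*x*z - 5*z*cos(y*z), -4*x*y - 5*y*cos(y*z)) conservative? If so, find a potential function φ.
Yes, F is conservative. φ = -4*x*y*z - 4*sin(x) - 5*sin(y*z)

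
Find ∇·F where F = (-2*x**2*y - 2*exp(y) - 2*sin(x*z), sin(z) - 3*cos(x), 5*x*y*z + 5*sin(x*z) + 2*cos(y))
x*y + 5*x*cos(x*z) - 2*z*cos(x*z)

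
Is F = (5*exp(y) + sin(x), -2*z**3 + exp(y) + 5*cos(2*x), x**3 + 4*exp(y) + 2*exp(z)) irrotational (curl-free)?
No, ∇×F = (6*z**2 + 4*exp(y), -3*x**2, -5*exp(y) - 10*sin(2*x))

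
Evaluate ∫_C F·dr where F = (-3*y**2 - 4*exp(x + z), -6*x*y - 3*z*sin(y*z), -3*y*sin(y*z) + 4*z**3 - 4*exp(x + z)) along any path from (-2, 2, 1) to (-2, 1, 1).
-18 - 3*cos(2) + 3*cos(1)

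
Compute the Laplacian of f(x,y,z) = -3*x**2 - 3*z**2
-12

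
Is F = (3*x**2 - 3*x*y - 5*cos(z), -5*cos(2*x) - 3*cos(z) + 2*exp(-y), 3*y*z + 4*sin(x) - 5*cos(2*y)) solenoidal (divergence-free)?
No, ∇·F = 6*x - 2*exp(-y)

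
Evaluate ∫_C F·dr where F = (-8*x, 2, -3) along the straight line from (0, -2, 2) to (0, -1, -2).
14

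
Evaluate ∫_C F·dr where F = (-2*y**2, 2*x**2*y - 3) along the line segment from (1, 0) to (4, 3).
117/2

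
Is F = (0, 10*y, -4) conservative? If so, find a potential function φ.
Yes, F is conservative. φ = 5*y**2 - 4*z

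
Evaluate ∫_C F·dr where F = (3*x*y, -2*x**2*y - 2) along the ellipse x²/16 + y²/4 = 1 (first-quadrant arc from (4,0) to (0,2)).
-68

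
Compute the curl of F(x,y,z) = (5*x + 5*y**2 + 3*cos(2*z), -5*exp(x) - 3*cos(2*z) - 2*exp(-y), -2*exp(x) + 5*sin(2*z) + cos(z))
(-6*sin(2*z), 2*exp(x) - 6*sin(2*z), -10*y - 5*exp(x))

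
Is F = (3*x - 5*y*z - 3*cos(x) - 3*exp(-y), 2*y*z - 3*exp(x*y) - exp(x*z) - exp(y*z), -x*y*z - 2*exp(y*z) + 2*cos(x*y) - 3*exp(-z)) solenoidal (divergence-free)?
No, ∇·F = -x*y - 3*x*exp(x*y) - 2*y*exp(y*z) - z*exp(y*z) + 2*z + 3*sin(x) + 3 + 3*exp(-z)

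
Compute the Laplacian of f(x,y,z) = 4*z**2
8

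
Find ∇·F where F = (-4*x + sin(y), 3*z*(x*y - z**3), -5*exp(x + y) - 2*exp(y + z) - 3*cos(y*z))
3*x*z + 3*y*sin(y*z) - 2*exp(y + z) - 4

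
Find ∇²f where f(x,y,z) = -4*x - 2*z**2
-4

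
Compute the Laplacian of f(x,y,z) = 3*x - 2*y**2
-4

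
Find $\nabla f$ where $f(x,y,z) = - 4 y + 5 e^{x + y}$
(5*exp(x + y), 5*exp(x + y) - 4, 0)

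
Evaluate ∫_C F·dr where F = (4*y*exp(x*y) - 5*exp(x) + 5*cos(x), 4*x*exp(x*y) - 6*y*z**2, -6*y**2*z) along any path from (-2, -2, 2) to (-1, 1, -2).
-4*exp(4) - 5*sin(1) - exp(-1) + 5*exp(-2) + 5*sin(2) + 36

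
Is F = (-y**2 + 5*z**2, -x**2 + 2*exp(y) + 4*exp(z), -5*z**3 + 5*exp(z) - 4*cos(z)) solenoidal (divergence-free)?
No, ∇·F = -15*z**2 + 2*exp(y) + 5*exp(z) + 4*sin(z)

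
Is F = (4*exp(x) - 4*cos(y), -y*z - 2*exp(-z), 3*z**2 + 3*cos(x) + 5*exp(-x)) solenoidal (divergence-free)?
No, ∇·F = 5*z + 4*exp(x)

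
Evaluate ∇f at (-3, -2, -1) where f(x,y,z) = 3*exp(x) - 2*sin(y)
(3*exp(-3), -2*cos(2), 0)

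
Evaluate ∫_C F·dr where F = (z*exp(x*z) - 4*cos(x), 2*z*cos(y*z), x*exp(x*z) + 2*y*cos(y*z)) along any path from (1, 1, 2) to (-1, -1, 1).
-exp(2) - 2*sin(2) + exp(-1) + 6*sin(1)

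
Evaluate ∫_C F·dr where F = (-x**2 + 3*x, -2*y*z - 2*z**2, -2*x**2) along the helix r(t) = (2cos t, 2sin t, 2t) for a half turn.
16/3 + 28*pi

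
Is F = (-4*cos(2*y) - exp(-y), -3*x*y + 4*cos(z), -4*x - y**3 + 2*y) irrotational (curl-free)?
No, ∇×F = (-3*y**2 + 4*sin(z) + 2, 4, -3*y - 8*sin(2*y) - exp(-y))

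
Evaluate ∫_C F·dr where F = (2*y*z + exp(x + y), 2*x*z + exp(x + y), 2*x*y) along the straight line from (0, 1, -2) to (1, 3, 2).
-E + 12 + exp(4)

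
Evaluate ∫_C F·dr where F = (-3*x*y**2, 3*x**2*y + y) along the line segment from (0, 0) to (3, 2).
2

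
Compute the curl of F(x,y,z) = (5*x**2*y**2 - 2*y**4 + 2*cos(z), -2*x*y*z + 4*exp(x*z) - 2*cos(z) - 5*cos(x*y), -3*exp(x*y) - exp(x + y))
(2*x*y - 3*x*exp(x*y) - 4*x*exp(x*z) - exp(x + y) - 2*sin(z), 3*y*exp(x*y) + exp(x + y) - 2*sin(z), -10*x**2*y + 8*y**3 - 2*y*z + 5*y*sin(x*y) + 4*z*exp(x*z))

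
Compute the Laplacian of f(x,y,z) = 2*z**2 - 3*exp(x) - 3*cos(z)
-3*exp(x) + 3*cos(z) + 4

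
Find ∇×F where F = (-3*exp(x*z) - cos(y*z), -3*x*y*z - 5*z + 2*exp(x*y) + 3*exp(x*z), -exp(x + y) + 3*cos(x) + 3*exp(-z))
(3*x*y - 3*x*exp(x*z) - exp(x + y) + 5, -3*x*exp(x*z) + y*sin(y*z) + exp(x + y) + 3*sin(x), -3*y*z + 2*y*exp(x*y) + 3*z*exp(x*z) - z*sin(y*z))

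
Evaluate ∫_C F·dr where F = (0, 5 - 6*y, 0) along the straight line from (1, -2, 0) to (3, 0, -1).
22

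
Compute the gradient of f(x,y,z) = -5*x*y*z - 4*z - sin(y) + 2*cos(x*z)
(-z*(5*y + 2*sin(x*z)), -5*x*z - cos(y), -5*x*y - 2*x*sin(x*z) - 4)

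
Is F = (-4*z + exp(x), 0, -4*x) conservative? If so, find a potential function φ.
Yes, F is conservative. φ = -4*x*z + exp(x)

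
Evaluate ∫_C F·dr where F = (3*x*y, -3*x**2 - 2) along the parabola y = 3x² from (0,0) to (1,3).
-33/4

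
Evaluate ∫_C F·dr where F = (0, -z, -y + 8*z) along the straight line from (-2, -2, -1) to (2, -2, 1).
4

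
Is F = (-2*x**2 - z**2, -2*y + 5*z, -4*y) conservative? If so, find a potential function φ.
No, ∇×F = (-9, -2*z, 0) ≠ 0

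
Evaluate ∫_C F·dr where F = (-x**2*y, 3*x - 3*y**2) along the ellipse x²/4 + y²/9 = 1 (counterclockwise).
24*pi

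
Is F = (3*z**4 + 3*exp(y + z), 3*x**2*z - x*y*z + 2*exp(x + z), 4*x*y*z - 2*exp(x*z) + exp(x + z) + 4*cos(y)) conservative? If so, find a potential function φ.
No, ∇×F = (-3*x**2 + x*y + 4*x*z - 2*exp(x + z) - 4*sin(y), -4*y*z + 12*z**3 + 2*z*exp(x*z) - exp(x + z) + 3*exp(y + z), 6*x*z - y*z + 2*exp(x + z) - 3*exp(y + z)) ≠ 0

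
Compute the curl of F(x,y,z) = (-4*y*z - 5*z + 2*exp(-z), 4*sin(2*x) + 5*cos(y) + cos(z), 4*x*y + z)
(4*x + sin(z), -8*y - 5 - 2*exp(-z), 4*z + 8*cos(2*x))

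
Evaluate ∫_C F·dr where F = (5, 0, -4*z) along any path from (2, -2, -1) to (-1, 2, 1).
-15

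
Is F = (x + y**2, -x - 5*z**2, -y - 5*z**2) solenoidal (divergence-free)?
No, ∇·F = 1 - 10*z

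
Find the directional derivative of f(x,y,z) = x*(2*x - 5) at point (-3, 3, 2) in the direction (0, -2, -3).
0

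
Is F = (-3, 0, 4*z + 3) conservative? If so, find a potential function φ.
Yes, F is conservative. φ = -3*x + 2*z**2 + 3*z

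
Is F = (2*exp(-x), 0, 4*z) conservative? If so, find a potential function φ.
Yes, F is conservative. φ = 2*z**2 - 2*exp(-x)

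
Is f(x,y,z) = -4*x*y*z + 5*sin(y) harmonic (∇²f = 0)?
No, ∇²f = -5*sin(y)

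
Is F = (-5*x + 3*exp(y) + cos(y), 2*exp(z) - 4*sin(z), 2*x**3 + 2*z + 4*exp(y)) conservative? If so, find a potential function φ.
No, ∇×F = (4*exp(y) - 2*exp(z) + 4*cos(z), -6*x**2, -3*exp(y) + sin(y)) ≠ 0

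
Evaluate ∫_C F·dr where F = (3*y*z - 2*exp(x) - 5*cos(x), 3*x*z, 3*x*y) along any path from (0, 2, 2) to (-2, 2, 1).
-10 - 2*exp(-2) + 5*sin(2)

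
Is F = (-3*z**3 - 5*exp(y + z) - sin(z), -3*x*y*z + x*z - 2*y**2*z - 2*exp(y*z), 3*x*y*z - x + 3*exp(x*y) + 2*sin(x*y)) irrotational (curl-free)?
No, ∇×F = (3*x*y + 3*x*z + 3*x*exp(x*y) + 2*x*cos(x*y) - x + 2*y**2 + 2*y*exp(y*z), -3*y*z - 3*y*exp(x*y) - 2*y*cos(x*y) - 9*z**2 - 5*exp(y + z) - cos(z) + 1, -3*y*z + z + 5*exp(y + z))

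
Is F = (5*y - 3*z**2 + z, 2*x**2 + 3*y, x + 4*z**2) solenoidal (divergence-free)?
No, ∇·F = 8*z + 3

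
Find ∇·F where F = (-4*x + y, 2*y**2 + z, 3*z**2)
4*y + 6*z - 4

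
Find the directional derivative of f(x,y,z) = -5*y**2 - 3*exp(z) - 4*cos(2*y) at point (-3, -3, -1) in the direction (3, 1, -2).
sqrt(14)*(3 + E*(15 - 4*sin(6)))*exp(-1)/7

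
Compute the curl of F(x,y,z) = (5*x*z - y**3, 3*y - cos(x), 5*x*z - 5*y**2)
(-10*y, 5*x - 5*z, 3*y**2 + sin(x))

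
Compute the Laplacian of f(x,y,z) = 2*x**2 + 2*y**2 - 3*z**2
2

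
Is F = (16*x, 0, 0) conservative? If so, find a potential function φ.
Yes, F is conservative. φ = 8*x**2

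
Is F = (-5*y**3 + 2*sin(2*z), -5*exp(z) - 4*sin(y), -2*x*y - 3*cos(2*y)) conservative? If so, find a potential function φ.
No, ∇×F = (-2*x + 5*exp(z) + 6*sin(2*y), 2*y + 4*cos(2*z), 15*y**2) ≠ 0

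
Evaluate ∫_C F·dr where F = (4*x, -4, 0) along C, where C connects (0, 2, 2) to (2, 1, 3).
12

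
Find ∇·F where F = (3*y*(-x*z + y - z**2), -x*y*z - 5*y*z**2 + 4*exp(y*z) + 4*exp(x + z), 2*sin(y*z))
-x*z - 3*y*z + 2*y*cos(y*z) - 5*z**2 + 4*z*exp(y*z)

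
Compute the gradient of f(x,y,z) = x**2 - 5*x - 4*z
(2*x - 5, 0, -4)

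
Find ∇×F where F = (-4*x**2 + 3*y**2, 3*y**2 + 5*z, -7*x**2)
(-5, 14*x, -6*y)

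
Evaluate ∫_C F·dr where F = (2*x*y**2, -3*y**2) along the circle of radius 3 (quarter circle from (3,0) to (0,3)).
-135/2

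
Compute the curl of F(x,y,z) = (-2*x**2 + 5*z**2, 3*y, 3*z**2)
(0, 10*z, 0)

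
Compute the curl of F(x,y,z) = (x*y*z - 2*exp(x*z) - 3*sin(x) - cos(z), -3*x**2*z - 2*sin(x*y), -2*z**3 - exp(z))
(3*x**2, x*y - 2*x*exp(x*z) + sin(z), -7*x*z - 2*y*cos(x*y))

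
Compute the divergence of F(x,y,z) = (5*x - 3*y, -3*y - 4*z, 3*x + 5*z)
7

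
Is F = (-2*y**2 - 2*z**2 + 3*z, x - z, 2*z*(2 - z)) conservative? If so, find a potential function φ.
No, ∇×F = (1, 3 - 4*z, 4*y + 1) ≠ 0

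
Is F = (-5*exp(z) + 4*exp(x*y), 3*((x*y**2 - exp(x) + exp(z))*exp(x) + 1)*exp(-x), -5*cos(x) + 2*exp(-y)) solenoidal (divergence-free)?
No, ∇·F = 2*y*(3*x + 2*exp(x*y))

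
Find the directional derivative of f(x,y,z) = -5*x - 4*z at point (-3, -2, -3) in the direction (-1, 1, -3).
17*sqrt(11)/11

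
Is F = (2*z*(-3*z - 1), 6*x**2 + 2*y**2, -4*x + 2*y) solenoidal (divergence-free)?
No, ∇·F = 4*y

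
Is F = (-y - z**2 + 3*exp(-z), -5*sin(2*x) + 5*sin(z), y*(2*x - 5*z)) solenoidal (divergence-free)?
No, ∇·F = -5*y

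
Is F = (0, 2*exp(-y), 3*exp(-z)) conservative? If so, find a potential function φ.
Yes, F is conservative. φ = -3*exp(-z) - 2*exp(-y)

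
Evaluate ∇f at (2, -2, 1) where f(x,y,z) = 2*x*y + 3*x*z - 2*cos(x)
(-1 + 2*sin(2), 4, 6)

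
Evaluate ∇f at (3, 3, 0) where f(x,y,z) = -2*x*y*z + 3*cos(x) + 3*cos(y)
(-3*sin(3), -3*sin(3), -18)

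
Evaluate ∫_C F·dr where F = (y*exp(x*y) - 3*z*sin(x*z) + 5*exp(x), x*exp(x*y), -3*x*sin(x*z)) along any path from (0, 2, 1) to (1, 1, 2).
-9 + 3*cos(2) + 6*E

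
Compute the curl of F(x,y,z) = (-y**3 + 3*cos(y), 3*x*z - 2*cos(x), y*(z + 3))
(-3*x + z + 3, 0, 3*y**2 + 3*z + 2*sin(x) + 3*sin(y))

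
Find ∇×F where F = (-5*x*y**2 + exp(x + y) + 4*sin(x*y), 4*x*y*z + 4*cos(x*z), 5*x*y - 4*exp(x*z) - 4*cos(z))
(x*(-4*y + 4*sin(x*z) + 5), -5*y + 4*z*exp(x*z), 10*x*y - 4*x*cos(x*y) + 4*y*z - 4*z*sin(x*z) - exp(x + y))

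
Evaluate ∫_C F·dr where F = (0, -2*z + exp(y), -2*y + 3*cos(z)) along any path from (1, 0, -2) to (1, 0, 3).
3*sin(3) + 3*sin(2)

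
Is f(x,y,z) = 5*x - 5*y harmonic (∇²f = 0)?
Yes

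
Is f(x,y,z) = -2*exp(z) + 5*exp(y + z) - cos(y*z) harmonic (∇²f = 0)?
No, ∇²f = y**2*cos(y*z) + z**2*cos(y*z) - 2*exp(z) + 10*exp(y + z)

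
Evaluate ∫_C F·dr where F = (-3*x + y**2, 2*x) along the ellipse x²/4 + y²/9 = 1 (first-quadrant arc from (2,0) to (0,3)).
-6 + 3*pi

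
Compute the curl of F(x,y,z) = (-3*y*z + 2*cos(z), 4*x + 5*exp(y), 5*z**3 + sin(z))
(0, -3*y - 2*sin(z), 3*z + 4)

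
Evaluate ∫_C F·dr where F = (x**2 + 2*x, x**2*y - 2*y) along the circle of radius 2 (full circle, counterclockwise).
0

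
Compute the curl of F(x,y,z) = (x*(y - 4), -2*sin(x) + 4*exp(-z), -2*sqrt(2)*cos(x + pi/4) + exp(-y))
(4*exp(-z) - exp(-y), -2*sqrt(2)*sin(x + pi/4), -x - 2*cos(x))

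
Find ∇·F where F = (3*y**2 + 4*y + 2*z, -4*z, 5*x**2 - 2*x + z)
1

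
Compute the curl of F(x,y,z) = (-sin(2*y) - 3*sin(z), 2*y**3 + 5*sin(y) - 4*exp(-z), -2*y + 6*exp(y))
(6*exp(y) - 2 - 4*exp(-z), -3*cos(z), 2*cos(2*y))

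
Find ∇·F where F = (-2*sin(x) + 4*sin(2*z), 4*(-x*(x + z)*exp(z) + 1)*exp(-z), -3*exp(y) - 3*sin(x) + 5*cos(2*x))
-2*cos(x)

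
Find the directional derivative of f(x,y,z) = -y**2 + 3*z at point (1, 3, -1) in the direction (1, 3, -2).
-12*sqrt(14)/7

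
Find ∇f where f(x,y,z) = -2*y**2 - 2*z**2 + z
(0, -4*y, 1 - 4*z)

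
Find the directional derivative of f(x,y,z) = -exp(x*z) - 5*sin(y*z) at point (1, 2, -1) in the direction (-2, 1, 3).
-5*sqrt(14)*(5*E*cos(2) + 1)*exp(-1)/14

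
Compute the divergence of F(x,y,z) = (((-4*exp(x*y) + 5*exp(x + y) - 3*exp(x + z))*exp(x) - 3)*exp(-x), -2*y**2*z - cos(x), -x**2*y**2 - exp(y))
-4*y*z - 4*y*exp(x*y) + 5*exp(x + y) - 3*exp(x + z) + 3*exp(-x)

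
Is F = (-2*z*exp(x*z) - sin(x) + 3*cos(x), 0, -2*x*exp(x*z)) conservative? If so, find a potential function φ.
Yes, F is conservative. φ = -2*exp(x*z) + 3*sin(x) + cos(x)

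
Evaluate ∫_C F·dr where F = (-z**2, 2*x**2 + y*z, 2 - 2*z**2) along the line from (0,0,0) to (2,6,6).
-68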